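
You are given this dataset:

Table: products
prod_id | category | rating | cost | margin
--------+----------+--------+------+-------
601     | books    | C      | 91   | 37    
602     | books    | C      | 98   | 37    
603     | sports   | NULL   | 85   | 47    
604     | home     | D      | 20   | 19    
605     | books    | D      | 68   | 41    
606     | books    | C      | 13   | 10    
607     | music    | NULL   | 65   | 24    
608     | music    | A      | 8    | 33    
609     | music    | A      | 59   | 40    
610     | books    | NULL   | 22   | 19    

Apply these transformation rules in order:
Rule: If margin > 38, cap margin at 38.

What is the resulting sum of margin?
293

Step 1: 3 records have margin > 38
Step 2: These records originally summed to 128
Step 3: After capping: 3 × 38 = 114
Step 4: Unaffected records sum: 179
Step 5: Final sum = 114 + 179 = 293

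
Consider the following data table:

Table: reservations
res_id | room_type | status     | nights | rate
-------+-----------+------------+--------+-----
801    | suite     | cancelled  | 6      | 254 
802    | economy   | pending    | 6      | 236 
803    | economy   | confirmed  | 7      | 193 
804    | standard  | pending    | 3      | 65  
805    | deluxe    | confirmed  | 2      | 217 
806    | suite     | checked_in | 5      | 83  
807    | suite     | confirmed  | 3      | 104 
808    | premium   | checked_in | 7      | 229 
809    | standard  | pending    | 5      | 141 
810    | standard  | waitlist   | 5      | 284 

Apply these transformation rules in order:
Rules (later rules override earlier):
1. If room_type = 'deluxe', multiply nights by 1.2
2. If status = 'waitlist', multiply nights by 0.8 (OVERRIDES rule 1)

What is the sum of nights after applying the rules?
48.4

Step 1: Rule 2 takes priority for records with status = 'waitlist'
  - 1 records: 5 × 0.8 = 4.0
Step 2: Rule 1 applies to remaining records with room_type = 'deluxe'
  - 1 records: 2 × 1.2 = 2.4
Step 3: Other records unchanged: 42
Step 4: Final sum = 4.0 + 2.4 + 42 = 48.4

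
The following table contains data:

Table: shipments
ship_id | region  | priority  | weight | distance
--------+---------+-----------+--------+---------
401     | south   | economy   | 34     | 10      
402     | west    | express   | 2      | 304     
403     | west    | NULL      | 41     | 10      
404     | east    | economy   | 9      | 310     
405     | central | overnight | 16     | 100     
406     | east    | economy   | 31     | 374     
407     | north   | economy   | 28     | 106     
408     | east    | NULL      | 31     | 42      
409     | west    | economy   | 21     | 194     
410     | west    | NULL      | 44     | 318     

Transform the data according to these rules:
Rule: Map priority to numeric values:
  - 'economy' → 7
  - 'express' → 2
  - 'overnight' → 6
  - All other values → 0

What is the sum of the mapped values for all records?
43

Step 1: Apply mapping to each record
Step 2: Count by status:
  'economy': 5 records × 7 = 35
  'express': 1 records × 2 = 2
  'overnight': 1 records × 6 = 6
Step 3: Sum all mapped values = 43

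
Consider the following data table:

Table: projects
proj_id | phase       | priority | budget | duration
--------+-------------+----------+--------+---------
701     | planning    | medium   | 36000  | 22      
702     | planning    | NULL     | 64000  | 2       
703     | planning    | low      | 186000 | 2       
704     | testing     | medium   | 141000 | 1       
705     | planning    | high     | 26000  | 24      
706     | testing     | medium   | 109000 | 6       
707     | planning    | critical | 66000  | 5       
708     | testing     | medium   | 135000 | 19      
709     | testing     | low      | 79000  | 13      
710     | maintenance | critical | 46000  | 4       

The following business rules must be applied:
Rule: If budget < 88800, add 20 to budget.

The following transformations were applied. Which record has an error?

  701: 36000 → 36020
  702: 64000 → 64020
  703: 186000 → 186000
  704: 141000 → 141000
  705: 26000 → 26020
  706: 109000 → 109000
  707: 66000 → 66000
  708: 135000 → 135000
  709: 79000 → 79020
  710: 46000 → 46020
Record 707 has an error. The correct transformed value should be 66020, not 66000.

Step 1: Check each record against the rule
Step 2: Record 707 has budget = 66000
Step 3: Since 66000 < 88800, the bonus should have been applied
Step 4: Correct value = 66020, but claimed value = 66000
Conclusion: Record 707 has the error.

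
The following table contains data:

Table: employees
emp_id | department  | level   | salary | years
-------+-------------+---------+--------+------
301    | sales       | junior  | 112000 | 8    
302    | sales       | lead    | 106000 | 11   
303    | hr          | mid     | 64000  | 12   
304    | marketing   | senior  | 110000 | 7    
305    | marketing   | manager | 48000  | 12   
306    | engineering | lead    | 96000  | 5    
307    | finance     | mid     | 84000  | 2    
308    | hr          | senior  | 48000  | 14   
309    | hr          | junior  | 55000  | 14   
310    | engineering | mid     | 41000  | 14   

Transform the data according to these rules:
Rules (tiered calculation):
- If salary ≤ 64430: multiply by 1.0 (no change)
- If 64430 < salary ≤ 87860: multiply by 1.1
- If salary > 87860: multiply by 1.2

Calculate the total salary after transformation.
857200.0

Step 1: Tier 1 (salary ≤ 64430): 5 records, sum = 256000 × 1.0 = 256000.0
Step 2: Tier 2 (64430 < salary ≤ 87860): 1 records, sum = 84000 × 1.1 = 92400.0
Step 3: Tier 3 (salary > 87860): 4 records, sum = 424000 × 1.2 = 508800.0
Step 4: Final sum = 256000.0 + 92400.0 + 508800.0 = 857200.0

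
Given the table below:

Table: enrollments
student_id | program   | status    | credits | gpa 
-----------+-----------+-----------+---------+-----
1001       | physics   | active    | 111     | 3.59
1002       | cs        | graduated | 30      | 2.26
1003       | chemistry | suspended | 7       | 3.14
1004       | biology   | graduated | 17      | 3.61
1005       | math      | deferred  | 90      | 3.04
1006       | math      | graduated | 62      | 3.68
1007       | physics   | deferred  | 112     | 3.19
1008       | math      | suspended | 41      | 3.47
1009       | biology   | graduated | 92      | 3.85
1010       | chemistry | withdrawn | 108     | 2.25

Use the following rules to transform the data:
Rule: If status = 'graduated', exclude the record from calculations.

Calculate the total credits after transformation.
469

Step 1: Identify records where status = 'graduated'
Step 2: The excluded records sum to 201
Step 3: Original total credits = 670
Step 4: Remaining total = 670 - 201 = 469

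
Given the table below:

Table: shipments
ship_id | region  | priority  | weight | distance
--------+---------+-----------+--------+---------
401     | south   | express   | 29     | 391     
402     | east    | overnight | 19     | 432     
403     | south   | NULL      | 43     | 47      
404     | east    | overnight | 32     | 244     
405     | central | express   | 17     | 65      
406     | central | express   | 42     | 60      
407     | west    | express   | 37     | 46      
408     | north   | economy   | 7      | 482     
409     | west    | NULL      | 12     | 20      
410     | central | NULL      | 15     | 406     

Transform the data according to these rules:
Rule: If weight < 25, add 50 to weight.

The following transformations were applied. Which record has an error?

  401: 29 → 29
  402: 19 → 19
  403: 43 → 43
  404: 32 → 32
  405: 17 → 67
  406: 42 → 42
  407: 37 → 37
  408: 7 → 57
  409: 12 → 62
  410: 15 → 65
Record 402 has an error. The correct transformed value should be 69, not 19.

Step 1: Check each record against the rule
Step 2: Record 402 has weight = 19
Step 3: Since 19 < 25, the bonus should have been applied
Step 4: Correct value = 69, but claimed value = 19
Conclusion: Record 402 has the error.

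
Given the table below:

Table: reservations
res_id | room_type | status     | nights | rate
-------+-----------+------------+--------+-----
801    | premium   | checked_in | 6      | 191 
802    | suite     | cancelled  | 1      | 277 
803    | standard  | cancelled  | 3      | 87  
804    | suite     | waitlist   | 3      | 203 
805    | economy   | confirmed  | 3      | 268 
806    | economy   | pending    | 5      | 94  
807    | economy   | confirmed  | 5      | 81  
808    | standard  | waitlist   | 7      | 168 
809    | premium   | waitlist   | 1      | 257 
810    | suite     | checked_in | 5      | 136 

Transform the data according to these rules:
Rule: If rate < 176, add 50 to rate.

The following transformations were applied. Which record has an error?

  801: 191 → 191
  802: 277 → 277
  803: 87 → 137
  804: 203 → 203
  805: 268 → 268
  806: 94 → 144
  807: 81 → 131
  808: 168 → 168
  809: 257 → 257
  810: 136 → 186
Record 808 has an error. The correct transformed value should be 218, not 168.

Step 1: Check each record against the rule
Step 2: Record 808 has rate = 168
Step 3: Since 168 < 176, the bonus should have been applied
Step 4: Correct value = 218, but claimed value = 168
Conclusion: Record 808 has the error.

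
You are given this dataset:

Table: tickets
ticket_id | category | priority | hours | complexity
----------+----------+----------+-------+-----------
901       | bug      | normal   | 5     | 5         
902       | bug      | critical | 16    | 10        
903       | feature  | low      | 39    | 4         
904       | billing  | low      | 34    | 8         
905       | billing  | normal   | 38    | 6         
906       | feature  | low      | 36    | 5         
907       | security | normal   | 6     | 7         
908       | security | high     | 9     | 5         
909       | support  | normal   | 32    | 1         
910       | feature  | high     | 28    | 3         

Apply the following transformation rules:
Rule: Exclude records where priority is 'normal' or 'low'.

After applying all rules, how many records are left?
3

Step 1: Count records to exclude
  - 4 (normal) + 3 (low) = 7 records
Step 2: Total records: 10
Step 3: Remaining = 10 - 7 = 3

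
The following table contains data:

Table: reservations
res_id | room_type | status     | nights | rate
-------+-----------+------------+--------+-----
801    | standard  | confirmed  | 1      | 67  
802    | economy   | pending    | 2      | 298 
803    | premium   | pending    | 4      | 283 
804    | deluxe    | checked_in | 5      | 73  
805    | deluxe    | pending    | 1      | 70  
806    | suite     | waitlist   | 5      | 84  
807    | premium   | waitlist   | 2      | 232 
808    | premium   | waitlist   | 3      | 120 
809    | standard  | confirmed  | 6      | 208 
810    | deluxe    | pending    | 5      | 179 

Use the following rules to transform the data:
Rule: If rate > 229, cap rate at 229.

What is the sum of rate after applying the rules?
1488

Step 1: 3 records have rate > 229
Step 2: These records originally summed to 813
Step 3: After capping: 3 × 229 = 687
Step 4: Unaffected records sum: 801
Step 5: Final sum = 687 + 801 = 1488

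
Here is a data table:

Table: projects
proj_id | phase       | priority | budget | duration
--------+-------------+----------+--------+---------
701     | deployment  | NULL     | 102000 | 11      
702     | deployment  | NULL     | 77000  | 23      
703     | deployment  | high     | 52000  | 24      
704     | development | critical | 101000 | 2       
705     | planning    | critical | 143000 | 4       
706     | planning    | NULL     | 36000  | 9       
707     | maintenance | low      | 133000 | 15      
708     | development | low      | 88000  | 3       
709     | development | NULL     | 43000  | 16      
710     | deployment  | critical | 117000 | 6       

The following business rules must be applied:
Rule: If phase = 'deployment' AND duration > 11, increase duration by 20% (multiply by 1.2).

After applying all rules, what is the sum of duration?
122.4

Step 1: Find records where phase = 'deployment' AND duration > 11
Step 2: 2 records match, summing to 47
Step 3: After multiplier: 47 × 1.2 = 56.4
Step 4: Unaffected records sum: 66
Step 5: Final sum = 56.4 + 66 = 122.4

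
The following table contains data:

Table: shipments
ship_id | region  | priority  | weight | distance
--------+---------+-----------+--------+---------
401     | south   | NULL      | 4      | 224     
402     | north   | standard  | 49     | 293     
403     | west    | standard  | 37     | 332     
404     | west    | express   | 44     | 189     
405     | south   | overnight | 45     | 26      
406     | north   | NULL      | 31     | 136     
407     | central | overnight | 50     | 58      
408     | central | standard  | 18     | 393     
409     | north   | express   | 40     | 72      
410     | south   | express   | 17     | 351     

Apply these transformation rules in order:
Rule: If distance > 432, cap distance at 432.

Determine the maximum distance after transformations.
393

Step 1: Original maximum distance = 393
Step 2: Check cap of 432 against maximum
Step 3: No records exceed the cap (max 393 <= cap 432), so no capping applies
Step 4: Maximum after transformation = 393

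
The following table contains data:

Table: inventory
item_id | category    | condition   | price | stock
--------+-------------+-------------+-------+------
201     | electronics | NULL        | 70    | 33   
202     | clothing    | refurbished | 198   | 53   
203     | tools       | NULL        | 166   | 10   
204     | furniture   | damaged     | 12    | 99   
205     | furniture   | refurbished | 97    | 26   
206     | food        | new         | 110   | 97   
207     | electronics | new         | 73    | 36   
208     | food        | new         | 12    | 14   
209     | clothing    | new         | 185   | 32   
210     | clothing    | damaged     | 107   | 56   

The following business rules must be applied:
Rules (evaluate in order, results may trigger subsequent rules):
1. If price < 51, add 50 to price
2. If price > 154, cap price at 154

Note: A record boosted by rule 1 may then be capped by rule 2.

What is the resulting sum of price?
1043

Step 1: Apply rule 1 to records with price < 51
  - 2 records get bonus of 50
  - Of these, 0 records then exceed 154 and get capped
Step 2: Apply rule 2 to records with price > 154
  - 3 records (original) are capped
Step 3: Calculate final sum = 1043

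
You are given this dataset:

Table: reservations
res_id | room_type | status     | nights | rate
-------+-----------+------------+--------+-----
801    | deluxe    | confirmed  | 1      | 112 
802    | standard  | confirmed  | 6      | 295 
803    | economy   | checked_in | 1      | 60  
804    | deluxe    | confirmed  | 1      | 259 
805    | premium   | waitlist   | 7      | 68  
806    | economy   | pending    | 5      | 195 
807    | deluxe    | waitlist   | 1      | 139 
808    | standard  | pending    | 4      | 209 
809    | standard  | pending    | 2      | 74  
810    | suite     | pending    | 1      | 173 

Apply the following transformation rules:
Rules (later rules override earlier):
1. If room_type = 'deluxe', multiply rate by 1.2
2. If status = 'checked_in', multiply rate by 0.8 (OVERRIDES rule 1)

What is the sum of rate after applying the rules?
1674.0

Step 1: Rule 2 takes priority for records with status = 'checked_in'
  - 1 records: 60 × 0.8 = 48.0
Step 2: Rule 1 applies to remaining records with room_type = 'deluxe'
  - 3 records: 510 × 1.2 = 612.0
Step 3: Other records unchanged: 1014
Step 4: Final sum = 48.0 + 612.0 + 1014 = 1674.0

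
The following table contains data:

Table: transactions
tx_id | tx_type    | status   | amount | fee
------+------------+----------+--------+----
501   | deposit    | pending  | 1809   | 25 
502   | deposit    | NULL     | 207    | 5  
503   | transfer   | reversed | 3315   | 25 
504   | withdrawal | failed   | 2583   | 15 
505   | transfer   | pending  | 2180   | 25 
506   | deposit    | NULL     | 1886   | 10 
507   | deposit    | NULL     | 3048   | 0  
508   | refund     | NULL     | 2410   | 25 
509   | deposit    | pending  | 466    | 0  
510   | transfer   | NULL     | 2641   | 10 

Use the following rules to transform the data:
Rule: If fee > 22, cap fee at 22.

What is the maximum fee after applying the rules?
22

Step 1: Original maximum fee = 25
Step 2: Apply cap at 22
Step 3: 4 records had fee > 22 and were capped
Step 4: Maximum after transformation = 22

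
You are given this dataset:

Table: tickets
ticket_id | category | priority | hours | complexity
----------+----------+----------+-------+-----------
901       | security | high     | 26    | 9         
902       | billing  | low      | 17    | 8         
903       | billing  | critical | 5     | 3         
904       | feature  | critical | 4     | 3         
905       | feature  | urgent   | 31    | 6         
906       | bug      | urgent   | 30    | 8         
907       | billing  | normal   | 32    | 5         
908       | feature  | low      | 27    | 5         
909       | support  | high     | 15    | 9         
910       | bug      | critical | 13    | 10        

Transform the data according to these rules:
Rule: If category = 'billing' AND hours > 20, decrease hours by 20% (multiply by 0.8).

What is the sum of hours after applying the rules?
193.6

Step 1: Find records where category = 'billing' AND hours > 20
Step 2: 1 records match, summing to 32
Step 3: After multiplier: 32 × 0.8 = 25.6
Step 4: Unaffected records sum: 168
Step 5: Final sum = 25.6 + 168 = 193.6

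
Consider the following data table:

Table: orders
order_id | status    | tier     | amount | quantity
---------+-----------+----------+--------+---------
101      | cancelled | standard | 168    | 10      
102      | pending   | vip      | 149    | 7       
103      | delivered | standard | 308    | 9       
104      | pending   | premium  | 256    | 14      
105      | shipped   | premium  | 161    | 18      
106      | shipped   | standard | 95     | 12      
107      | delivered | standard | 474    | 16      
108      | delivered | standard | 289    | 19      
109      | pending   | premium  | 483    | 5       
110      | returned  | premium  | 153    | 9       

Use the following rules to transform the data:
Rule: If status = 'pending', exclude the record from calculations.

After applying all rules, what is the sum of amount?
1648

Step 1: Identify records where status = 'pending'
Step 2: The excluded records sum to 888
Step 3: Original total amount = 2536
Step 4: Remaining total = 2536 - 888 = 1648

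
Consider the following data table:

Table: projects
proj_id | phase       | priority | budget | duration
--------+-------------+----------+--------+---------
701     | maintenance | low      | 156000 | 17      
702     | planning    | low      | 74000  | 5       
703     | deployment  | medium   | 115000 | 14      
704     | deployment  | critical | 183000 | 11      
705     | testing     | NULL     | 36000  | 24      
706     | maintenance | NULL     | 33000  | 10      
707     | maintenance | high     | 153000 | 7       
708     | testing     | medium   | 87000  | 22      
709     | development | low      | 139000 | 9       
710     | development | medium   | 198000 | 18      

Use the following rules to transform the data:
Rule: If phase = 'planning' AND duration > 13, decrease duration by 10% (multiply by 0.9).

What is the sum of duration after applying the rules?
137

Step 1: Find records where phase = 'planning' AND duration > 13
Step 2: 0 records match, summing to 0
Step 3: After multiplier: 0 × 0.9 = 0.0
Step 4: Unaffected records sum: 137
Step 5: Final sum = 0.0 + 137 = 137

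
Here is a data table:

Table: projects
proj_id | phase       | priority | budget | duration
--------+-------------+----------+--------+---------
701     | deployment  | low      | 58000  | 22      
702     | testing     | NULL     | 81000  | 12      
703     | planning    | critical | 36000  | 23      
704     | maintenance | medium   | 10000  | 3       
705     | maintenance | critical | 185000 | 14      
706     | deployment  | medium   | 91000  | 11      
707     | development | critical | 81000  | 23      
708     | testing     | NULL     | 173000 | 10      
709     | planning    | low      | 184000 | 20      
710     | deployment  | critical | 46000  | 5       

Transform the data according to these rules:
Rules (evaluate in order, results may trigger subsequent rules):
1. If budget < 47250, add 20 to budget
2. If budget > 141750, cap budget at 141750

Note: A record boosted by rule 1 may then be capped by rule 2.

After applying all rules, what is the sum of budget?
828310

Step 1: Apply rule 1 to records with budget < 47250
  - 3 records get bonus of 20
  - Of these, 0 records then exceed 141750 and get capped
Step 2: Apply rule 2 to records with budget > 141750
  - 3 records (original) are capped
Step 3: Calculate final sum = 828310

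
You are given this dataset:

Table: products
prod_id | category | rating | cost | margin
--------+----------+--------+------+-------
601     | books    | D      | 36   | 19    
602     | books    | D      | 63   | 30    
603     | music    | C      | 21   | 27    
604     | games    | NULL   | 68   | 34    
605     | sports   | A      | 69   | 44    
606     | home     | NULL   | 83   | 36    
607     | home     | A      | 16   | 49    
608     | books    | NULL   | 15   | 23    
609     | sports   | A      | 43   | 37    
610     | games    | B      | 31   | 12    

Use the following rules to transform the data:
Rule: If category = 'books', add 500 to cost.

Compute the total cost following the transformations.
1945

Step 1: Count records where category = 'books': 3
Step 2: Total bonus added: 3 × 500 = 1500
Step 3: Original sum of cost: 445
Step 4: Final sum = 445 + 1500 = 1945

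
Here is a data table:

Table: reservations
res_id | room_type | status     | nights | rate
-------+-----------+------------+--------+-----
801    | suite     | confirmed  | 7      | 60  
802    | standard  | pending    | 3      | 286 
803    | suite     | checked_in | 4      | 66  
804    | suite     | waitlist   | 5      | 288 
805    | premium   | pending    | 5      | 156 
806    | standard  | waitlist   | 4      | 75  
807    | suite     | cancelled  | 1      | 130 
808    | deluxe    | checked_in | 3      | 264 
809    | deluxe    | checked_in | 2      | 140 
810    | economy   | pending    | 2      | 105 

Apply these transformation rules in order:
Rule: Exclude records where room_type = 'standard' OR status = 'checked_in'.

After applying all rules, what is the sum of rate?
739

Step 1: Find records where room_type = 'standard' OR status = 'checked_in'
Step 2: 5 records match, summing to 831
Step 3: Original sum: 1570
Step 4: Remaining sum = 1570 - 831 = 739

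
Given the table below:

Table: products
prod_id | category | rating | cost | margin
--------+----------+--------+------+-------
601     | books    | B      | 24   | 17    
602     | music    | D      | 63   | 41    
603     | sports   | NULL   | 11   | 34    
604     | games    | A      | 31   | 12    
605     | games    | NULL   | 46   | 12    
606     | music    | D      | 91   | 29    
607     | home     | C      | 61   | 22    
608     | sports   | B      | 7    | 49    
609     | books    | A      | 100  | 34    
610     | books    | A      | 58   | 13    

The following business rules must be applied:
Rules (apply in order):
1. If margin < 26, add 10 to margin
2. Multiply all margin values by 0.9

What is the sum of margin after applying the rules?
281.7

Step 1: Apply Rule 1 - Add 10 to records with margin < 26
  - 5 records affected: 76 + (5 × 10) = 126
  - Unaffected records: 187
  - Sum after Rule 1: 313
Step 2: Apply Rule 2 - Multiply all by 0.9
  - 313 × 0.9 = 281.7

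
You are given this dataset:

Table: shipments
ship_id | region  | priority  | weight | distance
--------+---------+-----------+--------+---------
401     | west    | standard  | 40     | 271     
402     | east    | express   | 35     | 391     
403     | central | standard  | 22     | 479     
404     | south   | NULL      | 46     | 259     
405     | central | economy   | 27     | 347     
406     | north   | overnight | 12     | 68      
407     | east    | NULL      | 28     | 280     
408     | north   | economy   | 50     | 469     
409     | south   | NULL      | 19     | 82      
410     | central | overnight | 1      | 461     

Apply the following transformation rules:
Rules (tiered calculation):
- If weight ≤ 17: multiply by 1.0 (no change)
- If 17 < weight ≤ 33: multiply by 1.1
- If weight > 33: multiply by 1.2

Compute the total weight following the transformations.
323.8

Step 1: Tier 1 (weight ≤ 17): 2 records, sum = 13 × 1.0 = 13.0
Step 2: Tier 2 (17 < weight ≤ 33): 4 records, sum = 96 × 1.1 = 105.6
Step 3: Tier 3 (weight > 33): 4 records, sum = 171 × 1.2 = 205.2
Step 4: Final sum = 13.0 + 105.6 + 205.2 = 323.8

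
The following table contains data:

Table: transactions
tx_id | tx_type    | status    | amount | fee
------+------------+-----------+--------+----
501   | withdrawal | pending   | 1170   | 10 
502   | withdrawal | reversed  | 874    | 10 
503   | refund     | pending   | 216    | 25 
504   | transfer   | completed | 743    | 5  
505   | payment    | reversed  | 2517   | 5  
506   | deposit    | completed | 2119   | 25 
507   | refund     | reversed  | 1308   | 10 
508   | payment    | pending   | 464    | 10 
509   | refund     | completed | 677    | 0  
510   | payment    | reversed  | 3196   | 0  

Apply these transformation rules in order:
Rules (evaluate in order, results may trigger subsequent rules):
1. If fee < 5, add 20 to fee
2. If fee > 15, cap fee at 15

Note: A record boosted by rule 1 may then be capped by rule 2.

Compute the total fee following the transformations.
110

Step 1: Apply rule 1 to records with fee < 5
  - 2 records get bonus of 20
  - Of these, 2 records then exceed 15 and get capped
Step 2: Apply rule 2 to records with fee > 15
  - 2 records (original) are capped
Step 3: Calculate final sum = 110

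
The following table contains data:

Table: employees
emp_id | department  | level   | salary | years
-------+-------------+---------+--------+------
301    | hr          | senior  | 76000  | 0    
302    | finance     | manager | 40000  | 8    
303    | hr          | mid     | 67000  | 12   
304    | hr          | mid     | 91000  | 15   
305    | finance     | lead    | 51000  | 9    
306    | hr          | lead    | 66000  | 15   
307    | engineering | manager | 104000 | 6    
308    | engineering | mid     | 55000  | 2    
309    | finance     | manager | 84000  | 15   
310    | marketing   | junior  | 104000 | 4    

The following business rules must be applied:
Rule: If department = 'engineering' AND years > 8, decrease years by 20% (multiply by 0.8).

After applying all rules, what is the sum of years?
86

Step 1: Find records where department = 'engineering' AND years > 8
Step 2: 0 records match, summing to 0
Step 3: After multiplier: 0 × 0.8 = 0.0
Step 4: Unaffected records sum: 86
Step 5: Final sum = 0.0 + 86 = 86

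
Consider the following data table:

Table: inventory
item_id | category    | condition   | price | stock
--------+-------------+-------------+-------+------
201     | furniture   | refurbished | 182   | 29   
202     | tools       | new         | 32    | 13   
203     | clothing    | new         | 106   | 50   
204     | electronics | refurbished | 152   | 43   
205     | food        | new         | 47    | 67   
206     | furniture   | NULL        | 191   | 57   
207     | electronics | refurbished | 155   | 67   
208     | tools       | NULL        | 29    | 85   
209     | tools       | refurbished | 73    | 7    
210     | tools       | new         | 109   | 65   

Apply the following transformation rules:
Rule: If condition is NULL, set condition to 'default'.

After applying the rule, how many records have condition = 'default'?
2

Step 1: Count records where condition IS NULL
Step 2: Found 2 records with NULL condition
Step 3: These records will have condition set to 'default'
Step 4: Records already having condition = 'default': 0
Step 5: Answer: 2 + 0 = 2 records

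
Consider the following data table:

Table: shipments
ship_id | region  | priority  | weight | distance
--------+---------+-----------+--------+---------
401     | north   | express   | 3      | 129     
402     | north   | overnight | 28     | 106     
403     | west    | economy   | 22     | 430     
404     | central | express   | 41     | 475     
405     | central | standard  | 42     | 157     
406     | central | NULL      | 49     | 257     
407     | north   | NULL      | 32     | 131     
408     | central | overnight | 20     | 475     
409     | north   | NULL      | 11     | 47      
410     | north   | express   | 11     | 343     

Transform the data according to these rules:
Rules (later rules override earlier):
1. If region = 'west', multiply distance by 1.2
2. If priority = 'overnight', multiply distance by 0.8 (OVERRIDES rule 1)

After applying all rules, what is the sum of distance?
2519.8

Step 1: Rule 2 takes priority for records with priority = 'overnight'
  - 2 records: 581 × 0.8 = 464.8
Step 2: Rule 1 applies to remaining records with region = 'west'
  - 1 records: 430 × 1.2 = 516.0
Step 3: Other records unchanged: 1539
Step 4: Final sum = 464.8 + 516.0 + 1539 = 2519.8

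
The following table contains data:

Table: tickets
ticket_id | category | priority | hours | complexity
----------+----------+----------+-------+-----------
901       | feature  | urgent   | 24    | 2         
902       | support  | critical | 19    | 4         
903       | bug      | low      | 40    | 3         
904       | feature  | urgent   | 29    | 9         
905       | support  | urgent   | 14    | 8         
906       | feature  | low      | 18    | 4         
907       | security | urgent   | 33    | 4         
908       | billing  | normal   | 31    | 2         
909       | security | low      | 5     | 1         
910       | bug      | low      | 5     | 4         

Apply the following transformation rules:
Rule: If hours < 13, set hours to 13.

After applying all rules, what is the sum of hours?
234

Step 1: 2 records have hours < 13
Step 2: These records originally summed to 10
Step 3: After setting to minimum: 2 × 13 = 26
Step 4: Unaffected records sum: 208
Step 5: Final sum = 26 + 208 = 234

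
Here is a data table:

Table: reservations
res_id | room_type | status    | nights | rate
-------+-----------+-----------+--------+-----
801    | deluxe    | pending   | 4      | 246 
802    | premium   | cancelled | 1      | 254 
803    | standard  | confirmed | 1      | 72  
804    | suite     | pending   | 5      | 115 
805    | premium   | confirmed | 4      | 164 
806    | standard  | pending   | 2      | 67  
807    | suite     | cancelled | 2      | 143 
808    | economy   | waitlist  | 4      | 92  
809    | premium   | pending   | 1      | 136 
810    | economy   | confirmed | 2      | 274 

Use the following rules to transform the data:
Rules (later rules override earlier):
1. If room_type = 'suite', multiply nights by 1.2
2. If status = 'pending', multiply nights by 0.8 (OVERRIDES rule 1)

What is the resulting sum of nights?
24.0

Step 1: Rule 2 takes priority for records with status = 'pending'
  - 4 records: 12 × 0.8 = 9.6
Step 2: Rule 1 applies to remaining records with room_type = 'suite'
  - 1 records: 2 × 1.2 = 2.4
Step 3: Other records unchanged: 12
Step 4: Final sum = 9.6 + 2.4 + 12 = 24.0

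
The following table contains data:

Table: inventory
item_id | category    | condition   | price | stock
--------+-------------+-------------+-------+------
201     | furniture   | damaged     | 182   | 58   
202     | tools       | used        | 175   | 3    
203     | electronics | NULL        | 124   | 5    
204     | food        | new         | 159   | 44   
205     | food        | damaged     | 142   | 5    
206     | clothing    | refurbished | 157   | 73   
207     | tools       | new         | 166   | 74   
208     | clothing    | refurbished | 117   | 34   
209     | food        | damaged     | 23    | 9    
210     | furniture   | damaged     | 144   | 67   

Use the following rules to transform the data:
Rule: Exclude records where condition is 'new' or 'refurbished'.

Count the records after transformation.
6

Step 1: Count records to exclude
  - 2 (new) + 2 (refurbished) = 4 records
Step 2: Total records: 10
Step 3: Remaining = 10 - 4 = 6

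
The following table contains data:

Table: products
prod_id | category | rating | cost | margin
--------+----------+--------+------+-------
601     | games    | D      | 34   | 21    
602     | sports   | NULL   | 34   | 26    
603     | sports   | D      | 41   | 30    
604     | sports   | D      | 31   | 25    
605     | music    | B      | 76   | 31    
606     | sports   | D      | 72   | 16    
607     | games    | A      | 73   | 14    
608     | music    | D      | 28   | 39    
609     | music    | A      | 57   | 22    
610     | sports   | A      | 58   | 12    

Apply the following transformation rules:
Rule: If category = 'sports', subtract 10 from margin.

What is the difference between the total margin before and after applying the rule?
50

Step 1: Original sum of margin = 236
Step 2: 5 records have category = 'sports'
Step 3: Each affected record changes by -10
Step 4: Total change = 5 × -10 = -50
Step 5: New sum = 236 + -50 = 186
Step 6: Difference = |186 - 236| = 50
        (Sum decreased by 50)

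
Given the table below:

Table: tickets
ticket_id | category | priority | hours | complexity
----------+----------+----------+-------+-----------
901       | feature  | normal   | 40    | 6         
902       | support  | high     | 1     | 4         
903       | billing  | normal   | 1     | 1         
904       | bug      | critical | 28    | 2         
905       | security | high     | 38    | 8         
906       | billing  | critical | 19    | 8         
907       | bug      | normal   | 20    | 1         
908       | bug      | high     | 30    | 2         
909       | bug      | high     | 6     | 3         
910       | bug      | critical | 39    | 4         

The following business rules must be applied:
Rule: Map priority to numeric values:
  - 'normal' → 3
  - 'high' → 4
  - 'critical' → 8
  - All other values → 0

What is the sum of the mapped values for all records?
49

Step 1: Apply mapping to each record
Step 2: Count by status:
  'normal': 3 records × 3 = 9
  'high': 4 records × 4 = 16
  'critical': 3 records × 8 = 24
Step 3: Sum all mapped values = 49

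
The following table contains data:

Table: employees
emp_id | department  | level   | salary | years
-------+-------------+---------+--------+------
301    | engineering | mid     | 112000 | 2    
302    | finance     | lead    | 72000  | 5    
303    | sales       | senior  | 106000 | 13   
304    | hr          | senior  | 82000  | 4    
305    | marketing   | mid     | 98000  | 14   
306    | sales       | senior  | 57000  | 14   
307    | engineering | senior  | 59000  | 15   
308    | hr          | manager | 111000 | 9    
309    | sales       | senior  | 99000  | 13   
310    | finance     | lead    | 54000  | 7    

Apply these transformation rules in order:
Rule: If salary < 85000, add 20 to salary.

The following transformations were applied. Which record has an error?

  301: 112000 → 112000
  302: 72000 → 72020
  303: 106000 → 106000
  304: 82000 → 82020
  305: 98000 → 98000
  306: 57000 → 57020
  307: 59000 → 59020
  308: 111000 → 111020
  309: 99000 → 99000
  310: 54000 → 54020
Record 308 has an error. The correct transformed value should be 111000, not 111020.

Step 1: Check each record against the rule
Step 2: Record 308 has salary = 111000
Step 3: Since 111000 >= 85000, the bonus should not have been applied
Step 4: Correct value = 111000, but claimed value = 111020
Conclusion: Record 308 has the error.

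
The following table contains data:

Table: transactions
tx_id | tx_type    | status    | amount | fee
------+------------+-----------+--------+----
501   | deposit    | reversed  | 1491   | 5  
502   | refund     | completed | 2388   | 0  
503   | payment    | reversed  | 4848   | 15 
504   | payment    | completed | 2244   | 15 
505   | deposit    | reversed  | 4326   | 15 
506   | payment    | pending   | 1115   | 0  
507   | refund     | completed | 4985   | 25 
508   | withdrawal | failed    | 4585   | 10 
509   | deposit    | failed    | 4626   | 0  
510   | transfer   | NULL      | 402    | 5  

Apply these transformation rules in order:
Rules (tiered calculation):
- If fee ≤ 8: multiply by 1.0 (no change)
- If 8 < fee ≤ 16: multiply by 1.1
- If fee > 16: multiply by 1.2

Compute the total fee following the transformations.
100.5

Step 1: Tier 1 (fee ≤ 8): 5 records, sum = 10 × 1.0 = 10.0
Step 2: Tier 2 (8 < fee ≤ 16): 4 records, sum = 55 × 1.1 = 60.5
Step 3: Tier 3 (fee > 16): 1 records, sum = 25 × 1.2 = 30.0
Step 4: Final sum = 10.0 + 60.5 + 30.0 = 100.5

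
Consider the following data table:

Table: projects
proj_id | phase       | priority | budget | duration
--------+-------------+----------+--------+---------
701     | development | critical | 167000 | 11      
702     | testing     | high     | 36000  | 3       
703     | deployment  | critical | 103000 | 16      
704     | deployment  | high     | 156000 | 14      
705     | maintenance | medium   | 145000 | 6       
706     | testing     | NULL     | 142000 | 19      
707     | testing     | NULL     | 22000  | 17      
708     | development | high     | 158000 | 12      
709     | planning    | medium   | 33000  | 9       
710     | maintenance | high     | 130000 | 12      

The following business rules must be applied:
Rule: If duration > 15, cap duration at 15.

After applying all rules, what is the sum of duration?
112

Step 1: 3 records have duration > 15
Step 2: These records originally summed to 52
Step 3: After capping: 3 × 15 = 45
Step 4: Unaffected records sum: 67
Step 5: Final sum = 45 + 67 = 112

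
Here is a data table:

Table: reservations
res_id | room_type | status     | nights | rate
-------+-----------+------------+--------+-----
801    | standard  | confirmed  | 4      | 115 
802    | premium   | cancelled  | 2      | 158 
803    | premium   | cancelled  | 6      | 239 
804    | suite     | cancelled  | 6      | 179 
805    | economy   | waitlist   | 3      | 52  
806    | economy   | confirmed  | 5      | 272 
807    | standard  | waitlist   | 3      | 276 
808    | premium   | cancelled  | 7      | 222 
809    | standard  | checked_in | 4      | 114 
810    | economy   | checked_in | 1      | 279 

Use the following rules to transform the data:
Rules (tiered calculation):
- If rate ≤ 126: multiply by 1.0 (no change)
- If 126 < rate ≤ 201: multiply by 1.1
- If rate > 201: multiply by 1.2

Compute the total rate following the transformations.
2197.3

Step 1: Tier 1 (rate ≤ 126): 3 records, sum = 281 × 1.0 = 281.0
Step 2: Tier 2 (126 < rate ≤ 201): 2 records, sum = 337 × 1.1 = 370.7
Step 3: Tier 3 (rate > 201): 5 records, sum = 1288 × 1.2 = 1545.6
Step 4: Final sum = 281.0 + 370.7 + 1545.6 = 2197.3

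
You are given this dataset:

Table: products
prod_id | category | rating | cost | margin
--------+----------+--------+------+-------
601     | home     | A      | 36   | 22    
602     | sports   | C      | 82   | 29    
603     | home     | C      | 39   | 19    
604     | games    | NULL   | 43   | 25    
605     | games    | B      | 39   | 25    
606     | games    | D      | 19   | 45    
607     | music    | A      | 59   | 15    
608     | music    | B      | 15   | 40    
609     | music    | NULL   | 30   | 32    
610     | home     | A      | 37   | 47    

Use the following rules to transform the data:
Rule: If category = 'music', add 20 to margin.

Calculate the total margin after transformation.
359

Step 1: Count records where category = 'music': 3
Step 2: Total bonus added: 3 × 20 = 60
Step 3: Original sum of margin: 299
Step 4: Final sum = 299 + 60 = 359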